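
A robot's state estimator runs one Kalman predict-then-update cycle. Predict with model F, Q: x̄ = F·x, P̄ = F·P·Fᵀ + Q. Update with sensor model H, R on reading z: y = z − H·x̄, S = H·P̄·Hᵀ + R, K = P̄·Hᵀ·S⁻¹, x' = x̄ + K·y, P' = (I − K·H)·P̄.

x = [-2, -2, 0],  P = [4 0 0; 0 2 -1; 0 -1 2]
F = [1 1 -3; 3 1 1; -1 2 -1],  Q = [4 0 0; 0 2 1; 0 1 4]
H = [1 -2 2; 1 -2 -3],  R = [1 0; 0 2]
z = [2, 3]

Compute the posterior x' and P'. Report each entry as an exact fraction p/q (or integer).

x' = [-135281/58379, -140302/58379, -13732/58379]
P' = [1522911/58379 763240/58379 4767/58379; 763240/58379 392360/58379 3500/58379; 4767/58379 3500/58379 6941/58379]

x̄ = F·x = [-4, -8, -2]
P̄ = F·P·Fᵀ + Q = [34 10 13; 10 40 -10; 13 -10 22]
y = z − H·x̄ = [-6, -15]
S = H·P̄·Hᵀ + R = [375 -11; -11 156]
K = P̄·Hᵀ·S⁻¹ = [5965/58379 -8935/58379; -14480/58379 -15990/58379; 11649/58379 -11528/58379]
x' = x̄ + K·y = [-135281/58379, -140302/58379, -13732/58379]
P' = (I − K·H)·P̄ = [1522911/58379 763240/58379 4767/58379; 763240/58379 392360/58379 3500/58379; 4767/58379 3500/58379 6941/58379]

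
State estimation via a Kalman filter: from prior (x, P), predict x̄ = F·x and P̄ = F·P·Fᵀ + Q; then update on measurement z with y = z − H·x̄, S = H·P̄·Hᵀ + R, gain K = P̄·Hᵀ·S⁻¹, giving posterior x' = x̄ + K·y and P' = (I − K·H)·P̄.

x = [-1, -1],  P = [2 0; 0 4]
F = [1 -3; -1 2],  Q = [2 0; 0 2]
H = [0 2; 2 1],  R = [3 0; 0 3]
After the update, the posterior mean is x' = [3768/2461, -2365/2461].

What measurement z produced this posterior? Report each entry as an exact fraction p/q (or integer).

z = [-2, 2]

x̄ = F·x = [2, -1]
P̄ = F·P·Fᵀ + Q = [40 -26; -26 20]
S = H·P̄·Hᵀ + R = [83 -64; -64 79]
K = P̄·Hᵀ·S⁻¹ = [-652/2461 1154/2461; 1112/2461 -96/2461]
x' − x̄ = [-1154/2461, 96/2461] = K·y
y = (KᵀK)⁻¹·Kᵀ·(x' − x̄) = [0, -1]
z = y + H·x̄ = [0, -1] + [-2, 3] = [-2, 2]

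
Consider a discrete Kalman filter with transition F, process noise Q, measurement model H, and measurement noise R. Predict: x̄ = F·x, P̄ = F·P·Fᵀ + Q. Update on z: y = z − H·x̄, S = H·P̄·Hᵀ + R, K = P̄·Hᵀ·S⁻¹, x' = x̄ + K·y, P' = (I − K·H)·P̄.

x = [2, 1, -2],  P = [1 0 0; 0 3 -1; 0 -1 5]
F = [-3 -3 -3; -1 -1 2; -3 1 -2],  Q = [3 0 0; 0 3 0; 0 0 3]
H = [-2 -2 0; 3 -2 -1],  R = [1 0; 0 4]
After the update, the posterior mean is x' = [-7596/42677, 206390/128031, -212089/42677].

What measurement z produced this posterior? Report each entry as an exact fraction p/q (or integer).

x̄ = F·x = [-3, -7, -1]
P̄ = F·P·Fᵀ + Q = [66 -15 27; -15 31 -24; 27 -24 39]
S = H·P̄·Hᵀ + R = [269 -236; -236 683]
K = P̄·Hᵀ·S⁻¹ = [-7410/42677 9999/42677; -41444/128031 -29879/128031; 5714/42677 7598/42677]
x' − x̄ = [120435/42677, 1102607/128031, -169412/42677] = K·y
y = (KᵀK)⁻¹·Kᵀ·(x' − x̄) = [-23, -5]
z = y + H·x̄ = [-23, -5] + [20, 6] = [-3, 1]

z = [-3, 1]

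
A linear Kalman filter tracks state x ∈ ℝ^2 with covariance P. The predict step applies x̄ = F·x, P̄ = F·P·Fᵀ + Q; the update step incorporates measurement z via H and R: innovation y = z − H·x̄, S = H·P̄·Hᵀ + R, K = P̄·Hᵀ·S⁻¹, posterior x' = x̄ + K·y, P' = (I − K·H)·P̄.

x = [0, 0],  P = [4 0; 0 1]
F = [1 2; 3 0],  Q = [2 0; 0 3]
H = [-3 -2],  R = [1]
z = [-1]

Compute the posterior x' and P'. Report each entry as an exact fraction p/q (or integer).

x̄ = F·x = [0, 0]
P̄ = F·P·Fᵀ + Q = [10 12; 12 39]
y = z − H·x̄ = [-1]
S = H·P̄·Hᵀ + R = [391]
K = P̄·Hᵀ·S⁻¹ = [-54/391; -114/391]
x' = x̄ + K·y = [54/391, 114/391]
P' = (I − K·H)·P̄ = [994/391 -1464/391; -1464/391 2253/391]

x' = [54/391, 114/391]
P' = [994/391 -1464/391; -1464/391 2253/391]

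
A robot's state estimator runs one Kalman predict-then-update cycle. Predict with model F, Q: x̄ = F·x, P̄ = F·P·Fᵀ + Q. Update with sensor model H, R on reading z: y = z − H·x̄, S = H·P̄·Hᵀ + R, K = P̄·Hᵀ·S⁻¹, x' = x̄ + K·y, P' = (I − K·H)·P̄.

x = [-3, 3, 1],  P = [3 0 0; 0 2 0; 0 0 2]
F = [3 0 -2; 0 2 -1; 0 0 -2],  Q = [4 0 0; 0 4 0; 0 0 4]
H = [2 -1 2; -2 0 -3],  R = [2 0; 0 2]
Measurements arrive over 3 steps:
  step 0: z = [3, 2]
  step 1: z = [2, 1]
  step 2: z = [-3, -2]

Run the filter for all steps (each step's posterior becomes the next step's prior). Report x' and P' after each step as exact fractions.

step 0: x' = [34/23, -344/207, -32/23], P' = [786/115 431/115 -526/115; 431/115 4589/1035 -246/115; -526/115 -246/115 376/115]
step 1: x' = [-87902/110815, -18205056/5208305, 160426/1041661], P' = [553102/110815 390108/110815 -69788/22163; 390108/110815 25168624/5208305 -1951368/1041661; -69788/22163 -1951368/1041661 2278108/1041661]
step 2: x' = [-12030728754/18698890835, 7905239038/3739778167, 14873296208/18698890835], P' = [94622004714/18698890835 13508933364/3739778167 -59590732928/18698890835; 13508933364/3739778167 18468524720/3739778167 -7200894840/3739778167; -59590732928/18698890835 -7200894840/3739778167 41282400116/18698890835]

step 0: x̄ = F·x = [-11, 5, -2]
step 0: P̄ = F·P·Fᵀ + Q = [39 4 8; 4 14 4; 8 4 12]
step 0: y = z − H·x̄ = [34, -26]
step 0: S = H·P̄·Hᵀ + R = [252 -288; -288 362]
step 0: K = P̄·Hᵀ·S⁻¹ = [89/230 3/115; -1259/2070 -62/115; -27/115 -38/115]
step 0: x' = x̄ + K·y = [34/23, -344/207, -32/23]
step 0: P' = (I − K·H)·P̄ = [786/115 431/115 -526/115; 431/115 4589/1035 -246/115; -526/115 -246/115 376/115]
step 1: x̄ = F·x = [166/23, -400/207, 64/23]
step 1: P̄ = F·P·Fᵀ + Q = [3070/23 1180/23 932/23; 1180/23 34736/1035 1736/115; 932/23 1736/115 1964/115]
step 1: y = z − H·x̄ = [-4126/207, 547/23]
step 1: S = H·P̄·Hᵀ + R = [720734/1035 -102776/115; -102776/115 135226/115]
step 1: K = P̄·Hᵀ·S⁻¹ = [9108/110815 -29692/110815; -4006076/5208305 -3699816/5208305; -26244/1041661 -137126/1041661]
step 1: x' = x̄ + K·y = [-87902/110815, -18205056/5208305, 160426/1041661]
step 1: P' = (I − K·H)·P̄ = [553102/110815 390108/110815 -69788/22163; 390108/110815 25168624/5208305 -1951368/1041661; -69788/22163 -1951368/1041661 2278108/1041661]
step 2: x̄ = F·x = [-13998442/5208305, -37212242/5208305, -320852/1041661]
step 2: P̄ = F·P·Fᵀ + Q = [497159686/5208305 221019436/5208305 28792648/1041661; 221019436/5208305 171925616/5208305 12361688/1041661; 28792648/1041661 12361688/1041661 13279076/1041661]
step 2: y = z − H·x̄ = [-21631753/5208305, -43226274/5208305]
step 2: S = H·P̄·Hᵀ + R = [2456956906/5208305 -3199179232/5208305; -3199179232/5208305 4324172654/5208305]
step 2: K = P̄·Hᵀ·S⁻¹ = [1258938376/18698890835 -5235905322/18698890835; -2926223836/3739778167 -2707591104/3739778167; -306095712/18698890835 -2332867246/18698890835]
step 2: x' = x̄ + K·y = [-12030728754/18698890835, 7905239038/3739778167, 14873296208/18698890835]
step 2: P' = (I − K·H)·P̄ = [94622004714/18698890835 13508933364/3739778167 -59590732928/18698890835; 13508933364/3739778167 18468524720/3739778167 -7200894840/3739778167; -59590732928/18698890835 -7200894840/3739778167 41282400116/18698890835]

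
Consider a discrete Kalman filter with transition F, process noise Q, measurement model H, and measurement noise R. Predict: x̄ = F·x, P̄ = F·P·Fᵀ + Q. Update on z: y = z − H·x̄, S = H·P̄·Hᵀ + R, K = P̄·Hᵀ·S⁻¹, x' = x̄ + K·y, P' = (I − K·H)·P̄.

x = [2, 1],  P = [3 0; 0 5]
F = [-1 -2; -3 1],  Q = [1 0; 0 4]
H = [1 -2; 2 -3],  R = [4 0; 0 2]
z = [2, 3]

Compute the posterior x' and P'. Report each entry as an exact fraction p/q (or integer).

x' = [-9344/2943, -991/327]
P' = [38164/2943 2684/327; 2684/327 586/109]

x̄ = F·x = [-4, -5]
P̄ = F·P·Fᵀ + Q = [24 -1; -1 36]
y = z − H·x̄ = [-4, -4]
S = H·P̄·Hᵀ + R = [176 271; 271 434]
K = P̄·Hᵀ·S⁻¹ = [-2537/2943 1930/2943; -208/327 47/327]
x' = x̄ + K·y = [-9344/2943, -991/327]
P' = (I − K·H)·P̄ = [38164/2943 2684/327; 2684/327 586/109]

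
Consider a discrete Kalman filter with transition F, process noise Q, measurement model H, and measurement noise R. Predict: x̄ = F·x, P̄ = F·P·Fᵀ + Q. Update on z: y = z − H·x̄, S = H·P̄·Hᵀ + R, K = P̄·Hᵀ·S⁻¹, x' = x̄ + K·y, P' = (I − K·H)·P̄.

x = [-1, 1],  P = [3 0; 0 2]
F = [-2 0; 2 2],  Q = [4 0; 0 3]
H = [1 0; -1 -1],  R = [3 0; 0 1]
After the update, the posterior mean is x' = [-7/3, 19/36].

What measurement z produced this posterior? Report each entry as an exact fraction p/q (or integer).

x̄ = F·x = [2, 0]
P̄ = F·P·Fᵀ + Q = [16 -12; -12 23]
S = H·P̄·Hᵀ + R = [19 -4; -4 16]
K = P̄·Hᵀ·S⁻¹ = [5/6 -1/24; -59/72 -257/288]
x' − x̄ = [-13/3, 19/36] = K·y
y = (KᵀK)⁻¹·Kᵀ·(x' − x̄) = [-5, 4]
z = y + H·x̄ = [-5, 4] + [2, -2] = [-3, 2]

z = [-3, 2]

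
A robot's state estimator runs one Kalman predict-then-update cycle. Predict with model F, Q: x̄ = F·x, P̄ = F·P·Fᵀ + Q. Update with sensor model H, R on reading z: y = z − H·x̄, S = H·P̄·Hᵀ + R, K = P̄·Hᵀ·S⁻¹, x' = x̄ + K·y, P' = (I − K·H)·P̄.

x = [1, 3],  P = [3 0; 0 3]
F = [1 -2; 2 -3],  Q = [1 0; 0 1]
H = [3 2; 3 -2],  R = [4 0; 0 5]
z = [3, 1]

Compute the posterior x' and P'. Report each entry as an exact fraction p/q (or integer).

x̄ = F·x = [-5, -7]
P̄ = F·P·Fᵀ + Q = [16 24; 24 40]
y = z − H·x̄ = [32, 2]
S = H·P̄·Hᵀ + R = [596 -16; -16 21]
K = P̄·Hᵀ·S⁻¹ = [504/3065 384/3065; 766/3065 -584/3065]
x' = x̄ + K·y = [1571/3065, 1889/3065]
P' = (I − K·H)·P̄ = [656/3065 24/3065; 24/3065 1496/3065]

x' = [1571/3065, 1889/3065]
P' = [656/3065 24/3065; 24/3065 1496/3065]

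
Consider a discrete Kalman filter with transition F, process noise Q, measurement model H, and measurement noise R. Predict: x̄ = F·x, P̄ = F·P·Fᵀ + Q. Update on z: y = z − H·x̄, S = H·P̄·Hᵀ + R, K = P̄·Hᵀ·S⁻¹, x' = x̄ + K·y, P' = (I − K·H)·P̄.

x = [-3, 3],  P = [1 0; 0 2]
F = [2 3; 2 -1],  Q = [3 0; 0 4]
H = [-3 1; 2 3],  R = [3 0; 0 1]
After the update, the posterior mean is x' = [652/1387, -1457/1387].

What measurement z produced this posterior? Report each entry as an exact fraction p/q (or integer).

z = [-2, -2]

x̄ = F·x = [3, -9]
P̄ = F·P·Fᵀ + Q = [25 -2; -2 10]
S = H·P̄·Hᵀ + R = [250 -106; -106 167]
K = P̄·Hᵀ·S⁻¹ = [-745/2774 129/1387; 2714/15257 4098/15257]
x' − x̄ = [-3509/1387, 11026/1387] = K·y
y = (KᵀK)⁻¹·Kᵀ·(x' − x̄) = [16, 19]
z = y + H·x̄ = [16, 19] + [-18, -21] = [-2, -2]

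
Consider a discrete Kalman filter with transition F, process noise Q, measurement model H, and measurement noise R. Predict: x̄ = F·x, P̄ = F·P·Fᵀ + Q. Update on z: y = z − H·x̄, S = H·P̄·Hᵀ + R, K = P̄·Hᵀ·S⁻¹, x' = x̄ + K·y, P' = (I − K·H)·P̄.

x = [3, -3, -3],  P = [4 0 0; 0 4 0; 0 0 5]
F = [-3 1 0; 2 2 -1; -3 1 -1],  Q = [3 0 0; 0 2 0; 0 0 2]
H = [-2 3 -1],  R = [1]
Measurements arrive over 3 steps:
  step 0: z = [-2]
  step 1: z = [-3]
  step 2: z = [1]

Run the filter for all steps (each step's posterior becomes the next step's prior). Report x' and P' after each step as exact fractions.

step 0: x̄ = F·x = [-12, 3, -9]
step 0: P̄ = F·P·Fᵀ + Q = [43 -16 40; -16 39 -11; 40 -11 47]
step 0: y = z − H·x̄ = [-44]
step 0: S = H·P̄·Hᵀ + R = [989]
step 0: K = P̄·Hᵀ·S⁻¹ = [-174/989; 160/989; -160/989]
step 0: x' = x̄ + K·y = [-4212/989, -4073/989, -1861/989]
step 0: P' = (I − K·H)·P̄ = [12251/989 12016/989 11720/989; 12016/989 12971/989 14721/989; 11720/989 14721/989 20883/989]
step 1: x̄ = F·x = [8563/989, -14709/989, 10424/989]
step 1: P̄ = F·P·Fᵀ + Q = [54101/989 -75189/989 71573/989; -75189/989 114113/989 -107188/989; 71573/989 -107188/989 114873/989]
step 1: y = z − H·x̄ = [68710/989]
step 1: S = H·P̄·Hᵀ + R = [3190971/989]
step 1: K = P̄·Hᵀ·S⁻¹ = [-19302/151951; 599905/3190971; -579583/3190971]
step 1: x' = x̄ + K·y = [-25363/151951, -5780101/3190971, -6633434/3190971]
step 1: P' = (I − K·H)·P̄ = [401203/151951 156039/151951 -314987/151951; 156039/151951 4292482/3190971 5723903/3190971; -314987/151951 5723903/3190971 30980746/3190971]
step 2: x̄ = F·x = [-4182232/3190971, -285334/151951, 2451202/3190971]
step 2: P̄ = F·P·Fᵀ + Q = [70031848/3190971 -3840094/151951 34890851/3190971; -3840094/151951 5619596/151951 -2279980/151951; 34890851/3190971 -2279980/151951 46685455/3190971]
step 2: y = z − H·x̄ = [15253751/3190971]
step 2: S = H·P̄·Hᵀ + R = [2786652034/3190971]
step 2: K = P̄·Hᵀ·S⁻¹ = [-416880469/2786652034; 281599038/1393326017; -260105897/2786652034]
step 2: x' = x̄ + K·y = [-5645120617/2786652034, -1270267700/1393326017, 897236751/2786652034]
step 2: P' = (I − K·H)·P̄ = [6695474901/2786652034 1577130784/1393326017 -3511284629/2786652034; 1577130784/1393326017 1827807004/1393326017 2047560406/1393326017; -3511284629/2786652034 2047560406/1393326017 19568037591/2786652034]

step 0: x' = [-4212/989, -4073/989, -1861/989], P' = [12251/989 12016/989 11720/989; 12016/989 12971/989 14721/989; 11720/989 14721/989 20883/989]
step 1: x' = [-25363/151951, -5780101/3190971, -6633434/3190971], P' = [401203/151951 156039/151951 -314987/151951; 156039/151951 4292482/3190971 5723903/3190971; -314987/151951 5723903/3190971 30980746/3190971]
step 2: x' = [-5645120617/2786652034, -1270267700/1393326017, 897236751/2786652034], P' = [6695474901/2786652034 1577130784/1393326017 -3511284629/2786652034; 1577130784/1393326017 1827807004/1393326017 2047560406/1393326017; -3511284629/2786652034 2047560406/1393326017 19568037591/2786652034]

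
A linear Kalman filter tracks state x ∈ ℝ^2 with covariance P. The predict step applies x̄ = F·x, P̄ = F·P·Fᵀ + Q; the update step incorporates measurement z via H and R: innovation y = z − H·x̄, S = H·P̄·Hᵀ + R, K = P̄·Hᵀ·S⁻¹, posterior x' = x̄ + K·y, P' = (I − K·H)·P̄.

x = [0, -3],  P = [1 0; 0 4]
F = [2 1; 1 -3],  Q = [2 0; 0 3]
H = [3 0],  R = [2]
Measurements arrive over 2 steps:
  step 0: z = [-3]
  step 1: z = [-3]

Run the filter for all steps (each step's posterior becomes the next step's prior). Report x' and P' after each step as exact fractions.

step 0: x̄ = F·x = [-3, 9]
step 0: P̄ = F·P·Fᵀ + Q = [10 -10; -10 40]
step 0: y = z − H·x̄ = [6]
step 0: S = H·P̄·Hᵀ + R = [92]
step 0: K = P̄·Hᵀ·S⁻¹ = [15/46; -15/46]
step 0: x' = x̄ + K·y = [-24/23, 162/23]
step 0: P' = (I − K·H)·P̄ = [5/23 -5/23; -5/23 695/23]
step 1: x̄ = F·x = [114/23, -510/23]
step 1: P̄ = F·P·Fᵀ + Q = [741/23 -2050/23; -2050/23 6359/23]
step 1: y = z − H·x̄ = [-411/23]
step 1: S = H·P̄·Hᵀ + R = [6715/23]
step 1: K = P̄·Hᵀ·S⁻¹ = [2223/6715; -1230/1343]
step 1: x' = x̄ + K·y = [-6441/6715, -7800/1343]
step 1: P' = (I − K·H)·P̄ = [1482/6715 -820/1343; -820/1343 42419/1343]

step 0: x' = [-24/23, 162/23], P' = [5/23 -5/23; -5/23 695/23]
step 1: x' = [-6441/6715, -7800/1343], P' = [1482/6715 -820/1343; -820/1343 42419/1343]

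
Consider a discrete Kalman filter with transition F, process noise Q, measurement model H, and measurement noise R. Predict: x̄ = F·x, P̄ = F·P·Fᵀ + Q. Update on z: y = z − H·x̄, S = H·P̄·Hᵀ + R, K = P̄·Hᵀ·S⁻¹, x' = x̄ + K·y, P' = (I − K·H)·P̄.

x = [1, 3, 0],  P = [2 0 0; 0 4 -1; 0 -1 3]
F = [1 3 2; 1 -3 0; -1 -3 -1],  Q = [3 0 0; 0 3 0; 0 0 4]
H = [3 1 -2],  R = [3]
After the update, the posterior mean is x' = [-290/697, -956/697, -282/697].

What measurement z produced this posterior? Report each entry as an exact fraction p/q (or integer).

x̄ = F·x = [10, -8, -10]
P̄ = F·P·Fᵀ + Q = [41 -28 -35; -28 41 31; -35 31 39]
S = H·P̄·Hᵀ + R = [697]
K = P̄·Hᵀ·S⁻¹ = [165/697; -105/697; -152/697]
x' − x̄ = [-7260/697, 4620/697, 6688/697] = K·y
y = (KᵀK)⁻¹·Kᵀ·(x' − x̄) = [-44]
z = y + H·x̄ = [-44] + [42] = [-2]

z = [-2]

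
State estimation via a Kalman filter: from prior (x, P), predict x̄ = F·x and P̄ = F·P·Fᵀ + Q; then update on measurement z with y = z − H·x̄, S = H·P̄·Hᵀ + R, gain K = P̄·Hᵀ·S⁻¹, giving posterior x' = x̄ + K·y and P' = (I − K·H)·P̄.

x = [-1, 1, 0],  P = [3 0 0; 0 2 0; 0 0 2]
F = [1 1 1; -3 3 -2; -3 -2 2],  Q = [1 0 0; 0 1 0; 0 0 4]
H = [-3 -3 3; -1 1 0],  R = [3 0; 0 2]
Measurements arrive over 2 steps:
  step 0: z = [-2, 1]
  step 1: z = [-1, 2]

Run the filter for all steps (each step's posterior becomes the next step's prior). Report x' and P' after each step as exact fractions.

step 0: x̄ = F·x = [0, 6, 1]
step 0: P̄ = F·P·Fᵀ + Q = [8 -7 -9; -7 54 7; -9 7 47]
step 0: y = z − H·x̄ = [13, -5]
step 0: S = H·P̄·Hᵀ + R = [894 -90; -90 78]
step 0: K = P̄·Hᵀ·S⁻¹ = [-205/3424 -895/3424; -215/3424 7289/10272; 717/3424 4589/10272]
step 0: x' = x̄ + K·y = [905/1712, 8401/5136, 7645/5136]
step 0: P' = (I − K·H)·P̄ = [7817/3424 6027/3424 13639/3424; 6027/3424 32659/10272 50095/10272; 13639/3424 50095/10272 93163/10272]
step 1: x̄ = F·x = [18761/5136, 221/642, -3219/1712]
step 1: P̄ = F·P·Fᵀ + Q = [377731/10272 -39149/1284 -26889/3424; -39149/1284 14135/321 3715/428; -26889/3424 3715/428 26881/3424]
step 1: y = z − H·x̄ = [14237/856, 27265/5136]
step 1: S = H·P̄·Hᵀ + R = [203061/856 47619/1712; 47619/1712 1476979/10272]
step 1: K = P̄·Hᵀ·S⁻¹ = [-28945500/228282029 -101189773/228282029; -28564548/228282029 123843280/228282029; 17599309/228282029 22843983/228282029]
step 1: x' = x̄ + K·y = [-184720116/228282029, 260932406/228282029, -15247310/228282029]
step 1: P' = (I − K·H)·P̄ = [360755135/228282029 158375589/228282029 490185224/228282029; 158375589/228282029 406062149/228282029 535873190/228282029; 490185224/228282029 535873190/228282029 1043657723/228282029]

step 0: x' = [905/1712, 8401/5136, 7645/5136], P' = [7817/3424 6027/3424 13639/3424; 6027/3424 32659/10272 50095/10272; 13639/3424 50095/10272 93163/10272]
step 1: x' = [-184720116/228282029, 260932406/228282029, -15247310/228282029], P' = [360755135/228282029 158375589/228282029 490185224/228282029; 158375589/228282029 406062149/228282029 535873190/228282029; 490185224/228282029 535873190/228282029 1043657723/228282029]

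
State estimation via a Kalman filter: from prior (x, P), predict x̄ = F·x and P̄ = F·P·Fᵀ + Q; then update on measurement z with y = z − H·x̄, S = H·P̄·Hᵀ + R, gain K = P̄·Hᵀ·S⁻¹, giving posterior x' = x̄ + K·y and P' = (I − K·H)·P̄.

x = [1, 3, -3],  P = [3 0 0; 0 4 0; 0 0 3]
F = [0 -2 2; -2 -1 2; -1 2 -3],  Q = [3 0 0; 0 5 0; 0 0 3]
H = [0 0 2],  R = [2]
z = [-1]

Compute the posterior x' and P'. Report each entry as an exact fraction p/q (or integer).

x' = [-202/99, -509/99, -35/99]
P' = [757/99 620/99 -34/99; 620/99 2467/99 -20/99; -34/99 -20/99 49/99]

x̄ = F·x = [-12, -11, 14]
P̄ = F·P·Fᵀ + Q = [31 20 -34; 20 33 -20; -34 -20 49]
y = z − H·x̄ = [-29]
S = H·P̄·Hᵀ + R = [198]
K = P̄·Hᵀ·S⁻¹ = [-34/99; -20/99; 49/99]
x' = x̄ + K·y = [-202/99, -509/99, -35/99]
P' = (I − K·H)·P̄ = [757/99 620/99 -34/99; 620/99 2467/99 -20/99; -34/99 -20/99 49/99]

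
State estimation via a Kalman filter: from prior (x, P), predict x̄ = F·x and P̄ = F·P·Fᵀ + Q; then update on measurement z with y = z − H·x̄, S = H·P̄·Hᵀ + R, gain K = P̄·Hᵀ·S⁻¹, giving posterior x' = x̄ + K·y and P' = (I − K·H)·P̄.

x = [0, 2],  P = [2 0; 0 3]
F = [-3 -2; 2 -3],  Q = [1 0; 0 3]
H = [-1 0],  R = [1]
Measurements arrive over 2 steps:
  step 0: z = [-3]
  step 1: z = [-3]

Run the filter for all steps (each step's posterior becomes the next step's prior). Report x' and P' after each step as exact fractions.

step 0: x̄ = F·x = [-4, -6]
step 0: P̄ = F·P·Fᵀ + Q = [31 6; 6 38]
step 0: y = z − H·x̄ = [-7]
step 0: S = H·P̄·Hᵀ + R = [32]
step 0: K = P̄·Hᵀ·S⁻¹ = [-31/32; -3/16]
step 0: x' = x̄ + K·y = [89/32, -75/16]
step 0: P' = (I − K·H)·P̄ = [31/32 3/16; 3/16 295/8]
step 1: x̄ = F·x = [33/32, 157/8]
step 1: P̄ = F·P·Fᵀ + Q = [5103/32 1731/8; 1731/8 673/2]
step 1: y = z − H·x̄ = [-63/32]
step 1: S = H·P̄·Hᵀ + R = [5135/32]
step 1: K = P̄·Hᵀ·S⁻¹ = [-5103/5135; -6924/5135]
step 1: x' = x̄ + K·y = [15342/5135, 114406/5135]
step 1: P' = (I − K·H)·P̄ = [5103/5135 6924/5135; 6924/5135 229747/5135]

step 0: x' = [89/32, -75/16], P' = [31/32 3/16; 3/16 295/8]
step 1: x' = [15342/5135, 114406/5135], P' = [5103/5135 6924/5135; 6924/5135 229747/5135]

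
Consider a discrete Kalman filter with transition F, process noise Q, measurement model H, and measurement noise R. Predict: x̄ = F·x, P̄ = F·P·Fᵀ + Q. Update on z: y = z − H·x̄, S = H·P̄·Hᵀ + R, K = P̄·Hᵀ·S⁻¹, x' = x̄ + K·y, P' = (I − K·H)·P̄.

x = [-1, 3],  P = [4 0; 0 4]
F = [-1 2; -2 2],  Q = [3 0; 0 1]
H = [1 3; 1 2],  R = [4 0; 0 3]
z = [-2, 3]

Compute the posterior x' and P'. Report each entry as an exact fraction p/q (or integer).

x̄ = F·x = [7, 8]
P̄ = F·P·Fᵀ + Q = [23 24; 24 33]
y = z − H·x̄ = [-33, -20]
S = H·P̄·Hᵀ + R = [468 341; 341 254]
K = P̄·Hᵀ·S⁻¹ = [-81/2591 833/2591; 552/2591 177/2591]
x' = x̄ + K·y = [4150/2591, -1028/2591]
P' = (I − K·H)·P̄ = [8145/2591 -2823/2591; -2823/2591 1677/2591]

x' = [4150/2591, -1028/2591]
P' = [8145/2591 -2823/2591; -2823/2591 1677/2591]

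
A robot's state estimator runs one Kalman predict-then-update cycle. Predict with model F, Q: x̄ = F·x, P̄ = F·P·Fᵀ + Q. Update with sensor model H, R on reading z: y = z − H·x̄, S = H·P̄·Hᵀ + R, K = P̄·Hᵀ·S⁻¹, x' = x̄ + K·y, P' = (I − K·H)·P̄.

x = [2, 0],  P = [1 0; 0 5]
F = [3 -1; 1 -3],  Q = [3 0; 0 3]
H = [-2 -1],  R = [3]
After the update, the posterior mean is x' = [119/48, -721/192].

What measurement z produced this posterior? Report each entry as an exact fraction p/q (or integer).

z = [-1]

x̄ = F·x = [6, 2]
P̄ = F·P·Fᵀ + Q = [17 18; 18 49]
S = H·P̄·Hᵀ + R = [192]
K = P̄·Hᵀ·S⁻¹ = [-13/48; -85/192]
x' − x̄ = [-169/48, -1105/192] = K·y
y = (KᵀK)⁻¹·Kᵀ·(x' − x̄) = [13]
z = y + H·x̄ = [13] + [-14] = [-1]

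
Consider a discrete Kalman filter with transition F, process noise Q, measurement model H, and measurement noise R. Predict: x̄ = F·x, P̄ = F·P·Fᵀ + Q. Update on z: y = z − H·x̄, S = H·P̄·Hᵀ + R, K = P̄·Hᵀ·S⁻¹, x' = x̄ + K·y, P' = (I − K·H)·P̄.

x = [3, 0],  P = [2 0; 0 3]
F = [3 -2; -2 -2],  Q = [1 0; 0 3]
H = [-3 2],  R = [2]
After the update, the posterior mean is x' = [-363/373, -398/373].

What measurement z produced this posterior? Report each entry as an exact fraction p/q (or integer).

x̄ = F·x = [9, -6]
P̄ = F·P·Fᵀ + Q = [31 0; 0 23]
S = H·P̄·Hᵀ + R = [373]
K = P̄·Hᵀ·S⁻¹ = [-93/373; 46/373]
x' − x̄ = [-3720/373, 1840/373] = K·y
y = (KᵀK)⁻¹·Kᵀ·(x' − x̄) = [40]
z = y + H·x̄ = [40] + [-39] = [1]

z = [1]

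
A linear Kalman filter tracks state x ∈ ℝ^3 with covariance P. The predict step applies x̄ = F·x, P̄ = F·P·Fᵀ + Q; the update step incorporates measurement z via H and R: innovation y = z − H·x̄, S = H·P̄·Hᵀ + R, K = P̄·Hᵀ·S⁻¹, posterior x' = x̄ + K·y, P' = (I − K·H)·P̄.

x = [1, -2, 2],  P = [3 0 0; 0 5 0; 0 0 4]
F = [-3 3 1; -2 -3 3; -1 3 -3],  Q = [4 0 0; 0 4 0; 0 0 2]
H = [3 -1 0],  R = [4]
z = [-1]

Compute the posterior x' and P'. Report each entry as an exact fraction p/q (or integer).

x' = [1273/911, 4850/911, -5813/911]
P' = [7855/911 22545/911 -12993/911; 22545/911 68203/911 -39783/911; -12993/911 -39783/911 37945/911]

x̄ = F·x = [-7, 10, -13]
P̄ = F·P·Fᵀ + Q = [80 -15 42; -15 97 -75; 42 -75 86]
y = z − H·x̄ = [30]
S = H·P̄·Hᵀ + R = [911]
K = P̄·Hᵀ·S⁻¹ = [255/911; -142/911; 201/911]
x' = x̄ + K·y = [1273/911, 4850/911, -5813/911]
P' = (I − K·H)·P̄ = [7855/911 22545/911 -12993/911; 22545/911 68203/911 -39783/911; -12993/911 -39783/911 37945/911]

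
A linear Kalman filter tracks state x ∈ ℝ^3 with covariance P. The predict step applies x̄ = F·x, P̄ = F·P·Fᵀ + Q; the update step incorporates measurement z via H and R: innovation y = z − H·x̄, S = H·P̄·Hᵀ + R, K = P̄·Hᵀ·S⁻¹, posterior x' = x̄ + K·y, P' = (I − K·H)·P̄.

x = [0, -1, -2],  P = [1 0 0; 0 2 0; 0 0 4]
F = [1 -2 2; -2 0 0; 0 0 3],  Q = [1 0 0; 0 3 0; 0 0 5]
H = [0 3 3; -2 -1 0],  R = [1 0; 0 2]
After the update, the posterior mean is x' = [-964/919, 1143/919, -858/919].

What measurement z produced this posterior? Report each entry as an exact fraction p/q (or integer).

x̄ = F·x = [-2, 0, -6]
P̄ = F·P·Fᵀ + Q = [26 -2 24; -2 7 0; 24 0 41]
S = H·P̄·Hᵀ + R = [433 -153; -153 105]
K = P̄·Hᵀ·S⁻¹ = [-30/919 -1444/2757; 291/3676 319/3676; 1857/7352 -655/7352]
x' − x̄ = [874/919, 1143/919, 4656/919] = K·y
y = (KᵀK)⁻¹·Kᵀ·(x' − x̄) = [19, -3]
z = y + H·x̄ = [19, -3] + [-18, 4] = [1, 1]

z = [1, 1]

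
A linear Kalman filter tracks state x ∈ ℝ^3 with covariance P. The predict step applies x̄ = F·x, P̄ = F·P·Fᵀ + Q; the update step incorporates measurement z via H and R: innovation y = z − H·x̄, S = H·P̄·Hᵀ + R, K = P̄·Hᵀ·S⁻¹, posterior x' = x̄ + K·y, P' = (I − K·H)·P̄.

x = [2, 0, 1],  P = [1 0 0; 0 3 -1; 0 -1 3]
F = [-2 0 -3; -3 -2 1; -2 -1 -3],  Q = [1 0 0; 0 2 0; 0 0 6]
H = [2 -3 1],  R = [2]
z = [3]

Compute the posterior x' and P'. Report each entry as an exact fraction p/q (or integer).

x̄ = F·x = [-7, -5, -7]
P̄ = F·P·Fᵀ + Q = [32 -9 28; -9 30 -2; 28 -2 34]
y = z − H·x̄ = [9]
S = H·P̄·Hᵀ + R = [666]
K = P̄·Hᵀ·S⁻¹ = [119/666; -55/333; 16/111]
x' = x̄ + K·y = [-399/74, -240/37, -211/37]
P' = (I − K·H)·P̄ = [7151/666 3548/333 1204/111; 3548/333 3940/333 1538/111; 1204/111 1538/111 746/37]

x' = [-399/74, -240/37, -211/37]
P' = [7151/666 3548/333 1204/111; 3548/333 3940/333 1538/111; 1204/111 1538/111 746/37]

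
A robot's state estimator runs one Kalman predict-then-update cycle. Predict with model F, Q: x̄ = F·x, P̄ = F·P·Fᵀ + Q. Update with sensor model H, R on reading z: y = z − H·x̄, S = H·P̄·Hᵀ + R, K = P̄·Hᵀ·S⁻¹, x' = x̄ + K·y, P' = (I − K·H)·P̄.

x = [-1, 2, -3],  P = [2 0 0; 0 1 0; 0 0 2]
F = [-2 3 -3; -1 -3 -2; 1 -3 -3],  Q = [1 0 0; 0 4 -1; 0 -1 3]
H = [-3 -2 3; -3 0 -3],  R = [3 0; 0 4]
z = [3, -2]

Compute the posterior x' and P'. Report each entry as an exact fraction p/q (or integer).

x' = [413223/307814, -1321221/307814, -14219/23678]
P' = [556637/307814 -1511409/307814 -38741/23678; -1511409/307814 4594983/307814 119745/23678; -38741/23678 119745/23678 45121/23678]

x̄ = F·x = [17, 1, 2]
P̄ = F·P·Fᵀ + Q = [36 7 5; 7 23 18; 5 18 32]
y = z − H·x̄ = [50, 55]
S = H·P̄·Hᵀ + R = [485 186; 186 706]
K = P̄·Hᵀ·S⁻¹ = [-26332/153907 -39753/307814; 2386/153907 -33957/307814; 2016/11839 -4785/23678]
x' = x̄ + K·y = [413223/307814, -1321221/307814, -14219/23678]
P' = (I − K·H)·P̄ = [556637/307814 -1511409/307814 -38741/23678; -1511409/307814 4594983/307814 119745/23678; -38741/23678 119745/23678 45121/23678]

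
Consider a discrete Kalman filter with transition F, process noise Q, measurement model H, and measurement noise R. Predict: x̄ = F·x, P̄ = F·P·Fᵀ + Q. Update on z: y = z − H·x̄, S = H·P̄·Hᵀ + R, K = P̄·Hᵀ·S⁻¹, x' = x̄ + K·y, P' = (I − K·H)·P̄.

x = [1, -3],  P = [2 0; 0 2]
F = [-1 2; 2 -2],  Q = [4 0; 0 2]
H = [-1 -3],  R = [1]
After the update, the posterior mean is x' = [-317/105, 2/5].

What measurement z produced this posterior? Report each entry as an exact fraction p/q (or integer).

z = [2]

x̄ = F·x = [-7, 8]
P̄ = F·P·Fᵀ + Q = [14 -12; -12 18]
S = H·P̄·Hᵀ + R = [105]
K = P̄·Hᵀ·S⁻¹ = [22/105; -2/5]
x' − x̄ = [418/105, -38/5] = K·y
y = (KᵀK)⁻¹·Kᵀ·(x' − x̄) = [19]
z = y + H·x̄ = [19] + [-17] = [2]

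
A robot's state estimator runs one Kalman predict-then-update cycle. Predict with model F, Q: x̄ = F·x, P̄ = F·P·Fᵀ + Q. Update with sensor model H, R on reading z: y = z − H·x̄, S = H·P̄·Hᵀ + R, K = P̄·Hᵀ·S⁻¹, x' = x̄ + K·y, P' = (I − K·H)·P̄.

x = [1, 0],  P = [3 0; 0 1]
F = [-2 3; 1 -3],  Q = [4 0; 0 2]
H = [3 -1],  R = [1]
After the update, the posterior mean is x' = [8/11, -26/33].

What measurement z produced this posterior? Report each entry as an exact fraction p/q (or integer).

x̄ = F·x = [-2, 1]
P̄ = F·P·Fᵀ + Q = [25 -15; -15 14]
S = H·P̄·Hᵀ + R = [330]
K = P̄·Hᵀ·S⁻¹ = [3/11; -59/330]
x' − x̄ = [30/11, -59/33] = K·y
y = (KᵀK)⁻¹·Kᵀ·(x' − x̄) = [10]
z = y + H·x̄ = [10] + [-7] = [3]

z = [3]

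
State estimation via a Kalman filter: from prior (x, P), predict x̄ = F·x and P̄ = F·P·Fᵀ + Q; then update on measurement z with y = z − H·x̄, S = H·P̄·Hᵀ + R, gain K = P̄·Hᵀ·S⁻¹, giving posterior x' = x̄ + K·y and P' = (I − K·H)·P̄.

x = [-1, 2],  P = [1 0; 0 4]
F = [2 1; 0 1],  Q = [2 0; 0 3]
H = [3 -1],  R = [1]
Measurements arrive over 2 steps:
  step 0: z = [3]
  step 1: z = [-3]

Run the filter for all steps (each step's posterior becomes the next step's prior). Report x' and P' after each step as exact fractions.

step 0: x̄ = F·x = [0, 2]
step 0: P̄ = F·P·Fᵀ + Q = [10 4; 4 7]
step 0: y = z − H·x̄ = [5]
step 0: S = H·P̄·Hᵀ + R = [74]
step 0: K = P̄·Hᵀ·S⁻¹ = [13/37; 5/74]
step 0: x' = x̄ + K·y = [65/37, 173/74]
step 0: P' = (I − K·H)·P̄ = [32/37 83/37; 83/37 493/74]
step 1: x̄ = F·x = [433/74, 173/74]
step 1: P̄ = F·P·Fᵀ + Q = [1561/74 825/74; 825/74 715/74]
step 1: y = z − H·x̄ = [-674/37]
step 1: S = H·P̄·Hᵀ + R = [4944/37]
step 1: K = P̄·Hᵀ·S⁻¹ = [643/1648; 55/309]
step 1: x' = x̄ + K·y = [-1035/824, -559/618]
step 1: P' = (I − K·H)·P̄ = [1241/1648 385/206; 385/206 3355/618]

step 0: x' = [65/37, 173/74], P' = [32/37 83/37; 83/37 493/74]
step 1: x' = [-1035/824, -559/618], P' = [1241/1648 385/206; 385/206 3355/618]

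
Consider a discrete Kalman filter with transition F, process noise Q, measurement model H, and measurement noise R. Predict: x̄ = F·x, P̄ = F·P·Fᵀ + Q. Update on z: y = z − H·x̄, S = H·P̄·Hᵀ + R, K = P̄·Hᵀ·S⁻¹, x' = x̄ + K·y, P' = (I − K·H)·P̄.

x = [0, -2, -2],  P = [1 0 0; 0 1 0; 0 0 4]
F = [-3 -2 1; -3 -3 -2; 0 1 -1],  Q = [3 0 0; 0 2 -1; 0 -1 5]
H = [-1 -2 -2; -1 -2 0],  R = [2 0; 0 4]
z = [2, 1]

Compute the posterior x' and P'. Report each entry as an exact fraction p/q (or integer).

x' = [-3897/2254, 2505/4508, -1509/2254]
P' = [12365/1127 -10407/2254 -1273/1127; -10407/2254 12473/4508 -641/2254; -1273/1127 -641/2254 1447/1127]

x̄ = F·x = [2, 10, 0]
P̄ = F·P·Fᵀ + Q = [20 7 -6; 7 36 4; -6 4 10]
y = z − H·x̄ = [24, 23]
S = H·P̄·Hᵀ + R = [242 196; 196 196]
K = P̄·Hᵀ·S⁻¹ = [6/23 -979/2254; -4/23 -1033/4508; -10/23 957/2254]
x' = x̄ + K·y = [-3897/2254, 2505/4508, -1509/2254]
P' = (I − K·H)·P̄ = [12365/1127 -10407/2254 -1273/1127; -10407/2254 12473/4508 -641/2254; -1273/1127 -641/2254 1447/1127]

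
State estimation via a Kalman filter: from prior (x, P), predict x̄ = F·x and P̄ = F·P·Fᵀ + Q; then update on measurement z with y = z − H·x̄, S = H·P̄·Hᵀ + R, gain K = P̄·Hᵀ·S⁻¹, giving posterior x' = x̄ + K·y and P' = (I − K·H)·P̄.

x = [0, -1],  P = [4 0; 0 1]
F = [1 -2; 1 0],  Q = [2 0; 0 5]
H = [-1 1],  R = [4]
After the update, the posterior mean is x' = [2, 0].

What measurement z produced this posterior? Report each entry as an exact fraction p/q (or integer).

z = [-2]

x̄ = F·x = [2, 0]
P̄ = F·P·Fᵀ + Q = [10 4; 4 9]
S = H·P̄·Hᵀ + R = [15]
K = P̄·Hᵀ·S⁻¹ = [-2/5; 1/3]
x' − x̄ = [0, 0] = K·y
y = (KᵀK)⁻¹·Kᵀ·(x' − x̄) = [0]
z = y + H·x̄ = [0] + [-2] = [-2]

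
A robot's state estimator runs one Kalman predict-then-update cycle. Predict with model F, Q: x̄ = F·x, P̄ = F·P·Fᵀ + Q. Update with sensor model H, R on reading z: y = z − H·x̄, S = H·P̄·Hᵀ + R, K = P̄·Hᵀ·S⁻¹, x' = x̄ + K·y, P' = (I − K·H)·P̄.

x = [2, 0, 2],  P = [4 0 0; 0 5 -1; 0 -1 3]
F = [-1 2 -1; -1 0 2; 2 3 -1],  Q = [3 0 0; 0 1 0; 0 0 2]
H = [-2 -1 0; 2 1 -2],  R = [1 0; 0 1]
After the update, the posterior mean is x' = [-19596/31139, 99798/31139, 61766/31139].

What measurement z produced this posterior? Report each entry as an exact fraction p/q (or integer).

z = [-2, -2]

x̄ = F·x = [-4, 2, 2]
P̄ = F·P·Fᵀ + Q = [34 -6 30; -6 17 -20; 30 -20 72]
S = H·P̄·Hᵀ + R = [130 -49; -49 258]
K = P̄·Hᵀ·S⁻¹ = [-15898/31139 -2778/31139; 915/31139 5605/31139; -15416/31139 -15480/31139]
x' − x̄ = [104960/31139, 37520/31139, -512/31139] = K·y
y = (KᵀK)⁻¹·Kᵀ·(x' − x̄) = [-8, 8]
z = y + H·x̄ = [-8, 8] + [6, -10] = [-2, -2]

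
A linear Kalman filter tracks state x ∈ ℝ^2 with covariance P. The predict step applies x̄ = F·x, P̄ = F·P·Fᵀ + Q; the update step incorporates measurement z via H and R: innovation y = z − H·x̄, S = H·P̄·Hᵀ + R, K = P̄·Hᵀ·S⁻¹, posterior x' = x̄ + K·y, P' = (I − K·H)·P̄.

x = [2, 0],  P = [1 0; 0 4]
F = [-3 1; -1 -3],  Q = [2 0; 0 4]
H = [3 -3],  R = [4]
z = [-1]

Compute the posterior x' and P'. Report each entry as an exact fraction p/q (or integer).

x' = [-1614/335, -299/67]
P' = [2433/335 477/67; 477/67 497/67]

x̄ = F·x = [-6, -2]
P̄ = F·P·Fᵀ + Q = [15 -9; -9 41]
y = z − H·x̄ = [11]
S = H·P̄·Hᵀ + R = [670]
K = P̄·Hᵀ·S⁻¹ = [36/335; -15/67]
x' = x̄ + K·y = [-1614/335, -299/67]
P' = (I − K·H)·P̄ = [2433/335 477/67; 477/67 497/67]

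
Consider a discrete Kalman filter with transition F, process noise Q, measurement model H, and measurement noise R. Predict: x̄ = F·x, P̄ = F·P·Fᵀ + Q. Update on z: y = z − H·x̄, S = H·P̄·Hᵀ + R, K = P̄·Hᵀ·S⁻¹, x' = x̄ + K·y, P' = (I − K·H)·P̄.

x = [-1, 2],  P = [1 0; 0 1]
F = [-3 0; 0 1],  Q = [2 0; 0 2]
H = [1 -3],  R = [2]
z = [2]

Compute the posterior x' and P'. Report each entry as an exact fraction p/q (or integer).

x̄ = F·x = [3, 2]
P̄ = F·P·Fᵀ + Q = [11 0; 0 3]
y = z − H·x̄ = [5]
S = H·P̄·Hᵀ + R = [40]
K = P̄·Hᵀ·S⁻¹ = [11/40; -9/40]
x' = x̄ + K·y = [35/8, 7/8]
P' = (I − K·H)·P̄ = [319/40 99/40; 99/40 39/40]

x' = [35/8, 7/8]
P' = [319/40 99/40; 99/40 39/40]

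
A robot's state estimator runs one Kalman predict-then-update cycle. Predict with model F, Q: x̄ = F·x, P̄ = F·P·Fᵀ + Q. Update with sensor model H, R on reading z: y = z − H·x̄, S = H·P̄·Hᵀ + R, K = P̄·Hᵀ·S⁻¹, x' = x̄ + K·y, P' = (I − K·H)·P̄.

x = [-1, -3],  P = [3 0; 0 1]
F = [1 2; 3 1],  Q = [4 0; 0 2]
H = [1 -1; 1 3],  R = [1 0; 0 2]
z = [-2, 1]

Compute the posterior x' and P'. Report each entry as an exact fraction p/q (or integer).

x' = [-5745/3731, 2850/3731]
P' = [2321/3731 -187/3731; -187/3731 687/3731]

x̄ = F·x = [-7, -6]
P̄ = F·P·Fᵀ + Q = [11 11; 11 30]
y = z − H·x̄ = [-1, 26]
S = H·P̄·Hᵀ + R = [20 -57; -57 349]
K = P̄·Hᵀ·S⁻¹ = [2508/3731 880/3731; -874/3731 937/3731]
x' = x̄ + K·y = [-5745/3731, 2850/3731]
P' = (I − K·H)·P̄ = [2321/3731 -187/3731; -187/3731 687/3731]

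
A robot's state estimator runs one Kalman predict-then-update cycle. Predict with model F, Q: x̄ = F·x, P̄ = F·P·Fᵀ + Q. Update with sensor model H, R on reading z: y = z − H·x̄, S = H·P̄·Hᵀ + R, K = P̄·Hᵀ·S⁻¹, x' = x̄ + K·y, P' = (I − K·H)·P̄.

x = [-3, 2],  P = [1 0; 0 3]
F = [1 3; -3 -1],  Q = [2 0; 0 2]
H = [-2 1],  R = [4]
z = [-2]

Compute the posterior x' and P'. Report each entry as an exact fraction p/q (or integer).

x̄ = F·x = [3, 7]
P̄ = F·P·Fᵀ + Q = [30 -12; -12 14]
y = z − H·x̄ = [-3]
S = H·P̄·Hᵀ + R = [186]
K = P̄·Hᵀ·S⁻¹ = [-12/31; 19/93]
x' = x̄ + K·y = [129/31, 198/31]
P' = (I − K·H)·P̄ = [66/31 84/31; 84/31 580/93]

x' = [129/31, 198/31]
P' = [66/31 84/31; 84/31 580/93]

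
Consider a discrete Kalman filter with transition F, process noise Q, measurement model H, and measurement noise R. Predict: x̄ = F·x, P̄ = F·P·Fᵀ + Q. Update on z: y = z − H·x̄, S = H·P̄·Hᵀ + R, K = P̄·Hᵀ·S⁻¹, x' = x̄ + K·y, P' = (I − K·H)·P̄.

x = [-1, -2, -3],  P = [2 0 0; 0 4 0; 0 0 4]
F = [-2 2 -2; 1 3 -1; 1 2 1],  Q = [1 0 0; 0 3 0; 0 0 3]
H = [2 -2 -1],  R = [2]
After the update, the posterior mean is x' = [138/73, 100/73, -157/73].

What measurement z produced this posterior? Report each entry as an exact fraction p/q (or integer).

z = [3]

x̄ = F·x = [4, -4, -8]
P̄ = F·P·Fᵀ + Q = [41 28 4; 28 45 22; 4 22 25]
S = H·P̄·Hᵀ + R = [219]
K = P̄·Hᵀ·S⁻¹ = [22/219; -56/219; -61/219]
x' − x̄ = [-154/73, 392/73, 427/73] = K·y
y = (KᵀK)⁻¹·Kᵀ·(x' − x̄) = [-21]
z = y + H·x̄ = [-21] + [24] = [3]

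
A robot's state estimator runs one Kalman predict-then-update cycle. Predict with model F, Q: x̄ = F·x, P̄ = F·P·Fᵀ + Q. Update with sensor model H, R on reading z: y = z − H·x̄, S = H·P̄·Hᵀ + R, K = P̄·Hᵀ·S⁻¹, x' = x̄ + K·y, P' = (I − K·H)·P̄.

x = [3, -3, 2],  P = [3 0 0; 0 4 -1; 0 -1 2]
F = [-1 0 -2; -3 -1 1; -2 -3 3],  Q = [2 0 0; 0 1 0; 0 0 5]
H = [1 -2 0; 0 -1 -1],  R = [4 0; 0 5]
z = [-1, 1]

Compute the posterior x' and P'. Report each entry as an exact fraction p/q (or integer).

x̄ = F·x = [-7, -4, 9]
P̄ = F·P·Fᵀ + Q = [13 3 -12; 3 36 42; -12 42 89]
y = z − H·x̄ = [-2, 6]
S = H·P̄·Hᵀ + R = [149 165; 165 214]
K = P̄·Hᵀ·S⁻¹ = [13/4661 186/4661; -24/59 -3/59; 1071/4661 -3679/4661]
x' = x̄ + K·y = [-31537/4661, -206/59, 17733/4661]
P' = (I − K·H)·P̄ = [58828/4661 372/59 -30318/4661; 372/59 234/59 -219/59; -30318/4661 -219/59 35696/4661]

x' = [-31537/4661, -206/59, 17733/4661]
P' = [58828/4661 372/59 -30318/4661; 372/59 234/59 -219/59; -30318/4661 -219/59 35696/4661]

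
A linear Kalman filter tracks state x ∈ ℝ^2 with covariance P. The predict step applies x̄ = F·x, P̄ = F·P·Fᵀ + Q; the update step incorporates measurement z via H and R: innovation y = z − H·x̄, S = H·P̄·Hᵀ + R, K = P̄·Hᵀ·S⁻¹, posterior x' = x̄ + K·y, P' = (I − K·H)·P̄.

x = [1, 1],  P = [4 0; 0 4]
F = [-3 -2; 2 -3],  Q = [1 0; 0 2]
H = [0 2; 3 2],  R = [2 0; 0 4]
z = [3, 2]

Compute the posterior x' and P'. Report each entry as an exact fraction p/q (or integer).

x̄ = F·x = [-5, -1]
P̄ = F·P·Fᵀ + Q = [53 0; 0 54]
y = z − H·x̄ = [5, 19]
S = H·P̄·Hᵀ + R = [218 216; 216 697]
K = P̄·Hᵀ·S⁻¹ = [-17172/52645 17331/52645; 25974/52645 108/52645]
x' = x̄ + K·y = [-19796/52645, 79277/52645]
P' = (I − K·H)·P̄ = [34556/52645 -17172/52645; -17172/52645 25974/52645]

x' = [-19796/52645, 79277/52645]
P' = [34556/52645 -17172/52645; -17172/52645 25974/52645]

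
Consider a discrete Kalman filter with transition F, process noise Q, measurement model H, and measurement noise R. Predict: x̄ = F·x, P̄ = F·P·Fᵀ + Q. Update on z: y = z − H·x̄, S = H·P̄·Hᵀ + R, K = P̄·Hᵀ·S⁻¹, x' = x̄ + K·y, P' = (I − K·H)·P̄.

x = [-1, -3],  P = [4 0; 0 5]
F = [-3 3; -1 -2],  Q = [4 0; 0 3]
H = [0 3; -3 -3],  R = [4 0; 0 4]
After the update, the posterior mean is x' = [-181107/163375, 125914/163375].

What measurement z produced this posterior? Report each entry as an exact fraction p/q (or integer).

x̄ = F·x = [-6, 7]
P̄ = F·P·Fᵀ + Q = [85 -18; -18 27]
S = H·P̄·Hᵀ + R = [247 -81; -81 688]
K = P̄·Hᵀ·S⁻¹ = [-53433/163375 -54021/163375; 53541/163375 -108/163375]
x' − x̄ = [799143/163375, -1017711/163375] = K·y
y = (KᵀK)⁻¹·Kᵀ·(x' − x̄) = [-19, 4]
z = y + H·x̄ = [-19, 4] + [21, -3] = [2, 1]

z = [2, 1]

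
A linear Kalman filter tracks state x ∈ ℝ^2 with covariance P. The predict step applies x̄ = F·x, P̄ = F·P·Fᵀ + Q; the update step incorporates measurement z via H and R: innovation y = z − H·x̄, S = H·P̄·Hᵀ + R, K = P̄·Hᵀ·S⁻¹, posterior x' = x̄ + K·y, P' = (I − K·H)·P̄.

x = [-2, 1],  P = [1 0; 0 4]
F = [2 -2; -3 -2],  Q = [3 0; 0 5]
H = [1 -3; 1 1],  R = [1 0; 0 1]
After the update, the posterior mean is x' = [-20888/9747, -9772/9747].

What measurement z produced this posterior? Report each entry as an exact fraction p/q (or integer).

x̄ = F·x = [-6, 4]
P̄ = F·P·Fᵀ + Q = [23 10; 10 30]
S = H·P̄·Hᵀ + R = [234 -87; -87 74]
K = P̄·Hᵀ·S⁻¹ = [2353/9747 2371/3249; -2440/9747 800/3249]
x' − x̄ = [37594/9747, -48760/9747] = K·y
y = (KᵀK)⁻¹·Kᵀ·(x' − x̄) = [19, -1]
z = y + H·x̄ = [19, -1] + [-18, -2] = [1, -3]

z = [1, -3]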